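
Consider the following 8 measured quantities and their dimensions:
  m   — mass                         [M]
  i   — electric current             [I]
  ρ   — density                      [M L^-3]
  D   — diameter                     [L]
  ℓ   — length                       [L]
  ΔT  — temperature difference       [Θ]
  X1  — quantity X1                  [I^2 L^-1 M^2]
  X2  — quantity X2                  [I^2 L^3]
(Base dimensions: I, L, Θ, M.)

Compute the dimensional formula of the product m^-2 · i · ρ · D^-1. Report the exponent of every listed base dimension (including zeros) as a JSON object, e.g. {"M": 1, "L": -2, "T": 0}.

{"I": 1, "L": -4, "Θ": 0, "M": -1}

Exponent matrix [I,L,Θ,M] × [m,i,ρ,D,ℓ,ΔT,X1,X2]:
  I: [ 0  1  0  0  0  0  2  2]
  L: [ 0  0 -3  1  1  0 -1  3]
  Θ: [ 0  0  0  0  0  1  0  0]
  M: [ 1  0  1  0  0  0  2  0]
  [I]: (-2)·0+(1)·1+(1)·0+(-1)·0 = 1
  [L]: (-2)·0+(1)·0+(1)·-3+(-1)·1 = -4
  [Θ]: (-2)·0+(1)·0+(1)·0+(-1)·0 = 0
  [M]: (-2)·1+(1)·0+(1)·1+(-1)·0 = -1
⇒ I L^-4 M^-1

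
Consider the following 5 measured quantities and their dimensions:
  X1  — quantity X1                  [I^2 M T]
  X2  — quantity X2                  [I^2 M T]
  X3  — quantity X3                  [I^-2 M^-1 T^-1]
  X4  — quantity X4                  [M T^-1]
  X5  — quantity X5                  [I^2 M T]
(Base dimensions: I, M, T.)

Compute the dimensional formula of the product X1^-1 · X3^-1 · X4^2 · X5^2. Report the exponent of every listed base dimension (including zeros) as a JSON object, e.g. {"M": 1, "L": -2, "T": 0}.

{"I": 4, "M": 4, "T": 0}

Dimensional matrix (I×M×T by X1×X2×X3×X4×X5):
  I: [ 2  2 -2  0  2]
  M: [ 1  1 -1  1  1]
  T: [ 1  1 -1 -1  1]
  [I]: (-1)·2+(-1)·-2+(2)·0+(2)·2 = 4
  [M]: (-1)·1+(-1)·-1+(2)·1+(2)·1 = 4
  [T]: (-1)·1+(-1)·-1+(2)·-1+(2)·1 = 0
⇒ I^4 M^4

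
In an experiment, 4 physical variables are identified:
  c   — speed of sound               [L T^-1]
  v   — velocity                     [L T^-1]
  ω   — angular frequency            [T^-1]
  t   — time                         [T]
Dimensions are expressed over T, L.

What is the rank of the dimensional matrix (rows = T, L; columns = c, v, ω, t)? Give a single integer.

Dimensional matrix (T×L by c×v×ω×t):
  T: [-1 -1 -1  1]
  L: [ 1  1  0  0]
RREF → pivots at {c,ω} ⇒ r = 2

2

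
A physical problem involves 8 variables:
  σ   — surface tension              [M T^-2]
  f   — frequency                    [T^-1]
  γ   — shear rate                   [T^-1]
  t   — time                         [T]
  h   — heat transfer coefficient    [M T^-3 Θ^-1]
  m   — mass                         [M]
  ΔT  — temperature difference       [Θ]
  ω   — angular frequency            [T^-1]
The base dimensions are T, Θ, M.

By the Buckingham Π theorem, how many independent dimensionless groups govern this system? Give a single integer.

5

Exponent matrix [T,Θ,M] × [σ,f,γ,t,h,m,ΔT,ω]:
  T: [-2 -1 -1  1 -3  0  0 -1]
  Θ: [ 0  0  0  0 -1  0  1  0]
  M: [ 1  0  0  0  1  1  0  0]
Echelon form has 3 nonzero rows (pivots: σ,f,h)
n=8, r=3 ⇒ 5 dimensionless groups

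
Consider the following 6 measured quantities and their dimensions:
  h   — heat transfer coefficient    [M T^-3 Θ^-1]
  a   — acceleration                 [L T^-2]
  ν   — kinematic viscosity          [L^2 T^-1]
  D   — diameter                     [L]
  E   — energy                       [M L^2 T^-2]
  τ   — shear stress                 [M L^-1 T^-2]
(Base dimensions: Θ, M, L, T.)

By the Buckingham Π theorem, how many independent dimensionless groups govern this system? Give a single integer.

Dimensional matrix (Θ×M×L×T by h×a×ν×D×E×τ):
  Θ: [-1  0  0  0  0  0]
  M: [ 1  0  0  0  1  1]
  L: [ 0  1  2  1  2 -1]
  T: [-3 -2 -1  0 -2 -2]
Echelon form has 4 nonzero rows (pivots: h,a,ν,E)
6 vars − rank 4 = 2 Π groups

2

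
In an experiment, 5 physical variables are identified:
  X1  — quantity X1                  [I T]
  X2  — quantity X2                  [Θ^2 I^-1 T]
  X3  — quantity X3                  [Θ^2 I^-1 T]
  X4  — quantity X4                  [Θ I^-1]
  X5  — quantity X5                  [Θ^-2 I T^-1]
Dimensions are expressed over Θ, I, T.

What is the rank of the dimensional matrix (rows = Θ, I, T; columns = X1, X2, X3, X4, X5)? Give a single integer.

Dimensional matrix (Θ×I×T by X1×X2×X3×X4×X5):
  Θ: [ 0  2  2  1 -2]
  I: [ 1 -1 -1 -1  1]
  T: [ 1  1  1  0 -1]
RREF → pivots at {X1,X2} ⇒ r = 2

2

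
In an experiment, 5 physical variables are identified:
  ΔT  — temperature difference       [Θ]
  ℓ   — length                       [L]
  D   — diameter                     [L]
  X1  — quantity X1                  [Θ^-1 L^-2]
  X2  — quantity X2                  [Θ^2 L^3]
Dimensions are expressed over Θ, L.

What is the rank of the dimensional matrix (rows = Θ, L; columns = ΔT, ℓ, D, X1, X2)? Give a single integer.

Write exponents as rows Θ,L / cols ΔT,ℓ,D,X1,X2:
  Θ: [ 1  0  0 -1  2]
  L: [ 0  1  1 -2  3]
Echelon form has 2 nonzero rows (pivots: ΔT,ℓ)

2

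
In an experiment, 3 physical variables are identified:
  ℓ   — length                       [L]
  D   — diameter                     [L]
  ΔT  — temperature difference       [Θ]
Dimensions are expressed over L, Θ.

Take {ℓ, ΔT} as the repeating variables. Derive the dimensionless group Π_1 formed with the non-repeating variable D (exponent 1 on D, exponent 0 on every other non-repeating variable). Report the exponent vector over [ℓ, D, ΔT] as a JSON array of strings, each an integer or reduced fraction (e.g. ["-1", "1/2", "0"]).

Write exponents as rows L,Θ / cols ℓ,D,ΔT:
  L: [ 1  1  0]
  Θ: [ 0  0  1]
Row reduction gives pivot columns ℓ,ΔT; rank = 2
Pivot set = {ℓ,ΔT}, free = {D}
RREF:
  r0: [   1    1    0]
  r1: [   0    0    1]
Fix exponent of D at 1; solve each RREF row for its pivot's exponent:
  r0: exp(ℓ) + (1)·1 = 0 ⇒ exp(ℓ) = -1
  r1: exp(ΔT) + (0)·1 = 0 ⇒ exp(ΔT) = 0
Π_1 = ℓ^-1 · D

["-1", "1", "0"]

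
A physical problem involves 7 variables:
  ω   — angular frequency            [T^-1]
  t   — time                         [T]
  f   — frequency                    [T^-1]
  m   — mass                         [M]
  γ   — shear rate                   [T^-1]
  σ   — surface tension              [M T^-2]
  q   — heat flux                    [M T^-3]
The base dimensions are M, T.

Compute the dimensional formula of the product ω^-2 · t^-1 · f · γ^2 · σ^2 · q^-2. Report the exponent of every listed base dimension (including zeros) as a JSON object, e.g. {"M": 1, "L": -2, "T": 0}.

{"M": 0, "T": 0}

Dimensional matrix (M×T by ω×t×f×m×γ×σ×q):
  M: [ 0  0  0  1  0  1  1]
  T: [-1  1 -1  0 -1 -2 -3]
  [M]: (-2)·0+(-1)·0+(1)·0+(2)·0+(2)·1+(-2)·1 = 0
  [T]: (-2)·-1+(-1)·1+(1)·-1+(2)·-1+(2)·-2+(-2)·-3 = 0
⇒ 1 (dimensionless)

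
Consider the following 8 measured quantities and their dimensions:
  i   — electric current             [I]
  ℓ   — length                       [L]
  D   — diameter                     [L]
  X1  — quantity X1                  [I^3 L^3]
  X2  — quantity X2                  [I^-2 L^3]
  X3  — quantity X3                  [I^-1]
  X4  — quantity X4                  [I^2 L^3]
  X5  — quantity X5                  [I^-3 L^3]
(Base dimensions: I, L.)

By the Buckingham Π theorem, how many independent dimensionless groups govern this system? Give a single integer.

Write exponents as rows I,L / cols i,ℓ,D,X1,X2,X3,X4,X5:
  I: [ 1  0  0  3 -2 -1  2 -3]
  L: [ 0  1  1  3  3  0  3  3]
Row reduction gives pivot columns i,ℓ; rank = 2
Π count = n − r = 8 − 2 = 6

6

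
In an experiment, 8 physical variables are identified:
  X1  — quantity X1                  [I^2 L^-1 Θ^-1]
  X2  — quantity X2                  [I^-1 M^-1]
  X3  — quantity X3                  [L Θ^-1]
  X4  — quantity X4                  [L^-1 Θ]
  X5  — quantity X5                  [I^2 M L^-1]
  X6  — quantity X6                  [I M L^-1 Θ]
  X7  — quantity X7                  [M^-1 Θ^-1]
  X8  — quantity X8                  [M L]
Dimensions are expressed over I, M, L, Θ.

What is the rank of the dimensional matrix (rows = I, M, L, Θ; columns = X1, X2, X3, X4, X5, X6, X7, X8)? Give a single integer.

3

Exponent matrix [I,M,L,Θ] × [X1,X2,X3,X4,X5,X6,X7,X8]:
  I: [ 2 -1  0  0  2  1  0  0]
  M: [ 0 -1  0  0  1  1 -1  1]
  L: [-1  0  1 -1 -1 -1  0  1]
  Θ: [-1  0 -1  1  0  1 -1  0]
Row reduction gives pivot columns X1,X2,X3; rank = 3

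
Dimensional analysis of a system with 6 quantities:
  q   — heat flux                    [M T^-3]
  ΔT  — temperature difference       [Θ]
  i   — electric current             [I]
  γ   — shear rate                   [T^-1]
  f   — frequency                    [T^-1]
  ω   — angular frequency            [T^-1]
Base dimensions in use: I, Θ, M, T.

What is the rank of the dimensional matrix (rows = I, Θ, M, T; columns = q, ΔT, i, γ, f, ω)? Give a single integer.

Exponent matrix [I,Θ,M,T] × [q,ΔT,i,γ,f,ω]:
  I: [ 0  0  1  0  0  0]
  Θ: [ 0  1  0  0  0  0]
  M: [ 1  0  0  0  0  0]
  T: [-3  0  0 -1 -1 -1]
Row reduction gives pivot columns q,ΔT,i,γ; rank = 4

4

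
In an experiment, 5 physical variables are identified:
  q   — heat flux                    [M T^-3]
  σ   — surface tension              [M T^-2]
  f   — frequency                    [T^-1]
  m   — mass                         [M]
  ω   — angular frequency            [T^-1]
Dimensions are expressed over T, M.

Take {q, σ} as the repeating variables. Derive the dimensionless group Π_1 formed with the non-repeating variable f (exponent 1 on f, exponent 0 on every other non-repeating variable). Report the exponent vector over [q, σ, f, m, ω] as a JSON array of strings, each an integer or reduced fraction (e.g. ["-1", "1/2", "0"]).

["-1", "1", "1", "0", "0"]

Write exponents as rows T,M / cols q,σ,f,m,ω:
  T: [-3 -2 -1  0 -1]
  M: [ 1  1  0  1  0]
Row reduction gives pivot columns q,σ; rank = 2
Repeat: q,σ; free: f,m,ω
RREF:
  r0: [   1    0    1   -2    1]
  r1: [   0    1   -1    3   -1]
Fix exponent of f at 1, m at 0, ω at 0; solve each RREF row for its pivot's exponent:
  r0: exp(q) + (1)·1 = 0 ⇒ exp(q) = -1
  r1: exp(σ) + (-1)·1 = 0 ⇒ exp(σ) = 1
Π_1 = q^-1 · σ · f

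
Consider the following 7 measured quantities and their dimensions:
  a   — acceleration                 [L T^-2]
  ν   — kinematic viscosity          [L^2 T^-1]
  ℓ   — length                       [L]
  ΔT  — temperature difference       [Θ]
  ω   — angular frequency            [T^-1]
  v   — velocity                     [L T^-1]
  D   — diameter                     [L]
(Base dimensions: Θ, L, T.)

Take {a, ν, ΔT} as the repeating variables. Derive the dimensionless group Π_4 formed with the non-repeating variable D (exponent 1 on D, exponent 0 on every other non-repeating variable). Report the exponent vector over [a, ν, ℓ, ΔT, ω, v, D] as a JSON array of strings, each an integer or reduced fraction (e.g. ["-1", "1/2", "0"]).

Dimensional matrix (Θ×L×T by a×ν×ℓ×ΔT×ω×v×D):
  Θ: [ 0  0  0  1  0  0  0]
  L: [ 1  2  1  0  0  1  1]
  T: [-2 -1  0  0 -1 -1  0]
RREF → pivots at {a,ν,ΔT} ⇒ r = 3
Repeat: a,ν,ΔT; free: ℓ,ω,v,D
RREF:
  r0: [   1    0 -1/3    0  2/3  1/3 -1/3]
  r1: [   0    1  2/3    0 -1/3  1/3  2/3]
  r2: [   0    0    0    1    0    0    0]
Fix exponent of D at 1, ℓ at 0, ω at 0, v at 0; solve each RREF row for its pivot's exponent:
  r0: exp(a) + (-1/3)·1 = 0 ⇒ exp(a) = 1/3
  r1: exp(ν) + (2/3)·1 = 0 ⇒ exp(ν) = -2/3
  r2: exp(ΔT) + (0)·1 = 0 ⇒ exp(ΔT) = 0
Π_4 = a^(1/3) · ν^(-2/3) · D

["1/3", "-2/3", "0", "0", "0", "0", "1"]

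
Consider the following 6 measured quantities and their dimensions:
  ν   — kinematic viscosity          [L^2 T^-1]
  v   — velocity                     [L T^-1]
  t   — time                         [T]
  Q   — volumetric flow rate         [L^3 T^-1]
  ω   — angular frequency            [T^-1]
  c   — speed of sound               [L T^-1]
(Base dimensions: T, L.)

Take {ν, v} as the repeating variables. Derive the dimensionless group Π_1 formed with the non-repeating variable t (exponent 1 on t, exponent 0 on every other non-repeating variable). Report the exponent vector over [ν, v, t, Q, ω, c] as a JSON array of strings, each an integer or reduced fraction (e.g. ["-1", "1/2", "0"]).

Exponent matrix [T,L] × [ν,v,t,Q,ω,c]:
  T: [-1 -1  1 -1 -1 -1]
  L: [ 2  1  0  3  0  1]
RREF → pivots at {ν,v} ⇒ r = 2
Repeat: ν,v; free: t,Q,ω,c
RREF:
  r0: [   1    0    1    2   -1    0]
  r1: [   0    1   -2   -1    2    1]
Fix exponent of t at 1, Q at 0, ω at 0, c at 0; solve each RREF row for its pivot's exponent:
  r0: exp(ν) + (1)·1 = 0 ⇒ exp(ν) = -1
  r1: exp(v) + (-2)·1 = 0 ⇒ exp(v) = 2
Π_1 = ν^-1 · v^2 · t

["-1", "2", "1", "0", "0", "0"]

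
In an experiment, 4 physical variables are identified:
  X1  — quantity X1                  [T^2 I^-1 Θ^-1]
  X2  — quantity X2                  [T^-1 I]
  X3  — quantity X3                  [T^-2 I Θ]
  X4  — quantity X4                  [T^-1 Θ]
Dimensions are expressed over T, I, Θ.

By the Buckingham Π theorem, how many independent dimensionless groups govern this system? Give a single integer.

Exponent matrix [T,I,Θ] × [X1,X2,X3,X4]:
  T: [ 2 -1 -2 -1]
  I: [-1  1  1  0]
  Θ: [-1  0  1  1]
Row reduction gives pivot columns X1,X2; rank = 2
n=4, r=2 ⇒ 2 dimensionless groups

2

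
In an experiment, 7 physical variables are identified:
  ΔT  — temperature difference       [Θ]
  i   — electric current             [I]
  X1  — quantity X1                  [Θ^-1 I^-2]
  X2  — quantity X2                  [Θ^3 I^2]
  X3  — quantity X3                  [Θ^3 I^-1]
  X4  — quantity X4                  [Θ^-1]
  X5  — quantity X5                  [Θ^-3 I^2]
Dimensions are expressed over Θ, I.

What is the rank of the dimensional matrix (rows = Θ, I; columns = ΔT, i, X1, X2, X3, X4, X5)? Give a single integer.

2

Write exponents as rows Θ,I / cols ΔT,i,X1,X2,X3,X4,X5:
  Θ: [ 1  0 -1  3  3 -1 -3]
  I: [ 0  1 -2  2 -1  0  2]
Echelon form has 2 nonzero rows (pivots: ΔT,i)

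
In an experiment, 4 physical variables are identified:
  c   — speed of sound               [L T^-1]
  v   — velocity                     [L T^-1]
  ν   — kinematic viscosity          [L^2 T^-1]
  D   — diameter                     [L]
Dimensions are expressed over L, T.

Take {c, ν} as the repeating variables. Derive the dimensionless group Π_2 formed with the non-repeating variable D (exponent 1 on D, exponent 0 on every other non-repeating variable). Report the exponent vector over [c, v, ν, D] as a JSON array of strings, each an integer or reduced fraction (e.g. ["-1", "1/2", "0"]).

["1", "0", "-1", "1"]

Exponent matrix [L,T] × [c,v,ν,D]:
  L: [ 1  1  2  1]
  T: [-1 -1 -1  0]
Echelon form has 2 nonzero rows (pivots: c,ν)
Pivot set = {c,ν}, free = {v,D}
RREF:
  r0: [   1    1    0   -1]
  r1: [   0    0    1    1]
Fix exponent of D at 1, v at 0; solve each RREF row for its pivot's exponent:
  r0: exp(c) + (-1)·1 = 0 ⇒ exp(c) = 1
  r1: exp(ν) + (1)·1 = 0 ⇒ exp(ν) = -1
Π_2 = c · ν^-1 · D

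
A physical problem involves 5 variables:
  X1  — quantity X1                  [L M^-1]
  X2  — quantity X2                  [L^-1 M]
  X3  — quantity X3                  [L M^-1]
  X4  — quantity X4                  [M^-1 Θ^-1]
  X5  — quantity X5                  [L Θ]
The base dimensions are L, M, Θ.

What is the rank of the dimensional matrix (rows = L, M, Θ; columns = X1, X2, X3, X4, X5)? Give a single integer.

Write exponents as rows L,M,Θ / cols X1,X2,X3,X4,X5:
  L: [ 1 -1  1  0  1]
  M: [-1  1 -1 -1  0]
  Θ: [ 0  0  0 -1  1]
RREF → pivots at {X1,X4} ⇒ r = 2

2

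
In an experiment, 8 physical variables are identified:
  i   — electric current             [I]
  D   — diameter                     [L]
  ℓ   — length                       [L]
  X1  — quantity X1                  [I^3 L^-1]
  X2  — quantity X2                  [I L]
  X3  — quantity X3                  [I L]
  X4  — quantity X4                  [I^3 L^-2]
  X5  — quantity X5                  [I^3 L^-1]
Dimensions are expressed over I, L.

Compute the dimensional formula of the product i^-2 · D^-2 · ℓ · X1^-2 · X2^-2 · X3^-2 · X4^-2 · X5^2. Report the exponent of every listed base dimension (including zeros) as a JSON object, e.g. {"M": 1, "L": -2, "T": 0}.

{"I": -12, "L": -1}

Dimensional matrix (I×L by i×D×ℓ×X1×X2×X3×X4×X5):
  I: [ 1  0  0  3  1  1  3  3]
  L: [ 0  1  1 -1  1  1 -2 -1]
  [I]: (-2)·1+(-2)·0+(1)·0+(-2)·3+(-2)·1+(-2)·1+(-2)·3+(2)·3 = -12
  [L]: (-2)·0+(-2)·1+(1)·1+(-2)·-1+(-2)·1+(-2)·1+(-2)·-2+(2)·-1 = -1
⇒ I^-12 L^-1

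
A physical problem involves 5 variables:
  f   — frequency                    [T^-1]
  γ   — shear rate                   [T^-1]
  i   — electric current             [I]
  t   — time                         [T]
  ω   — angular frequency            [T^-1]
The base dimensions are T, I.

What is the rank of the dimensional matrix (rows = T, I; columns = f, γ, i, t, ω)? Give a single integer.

Exponent matrix [T,I] × [f,γ,i,t,ω]:
  T: [-1 -1  0  1 -1]
  I: [ 0  0  1  0  0]
RREF → pivots at {f,i} ⇒ r = 2

2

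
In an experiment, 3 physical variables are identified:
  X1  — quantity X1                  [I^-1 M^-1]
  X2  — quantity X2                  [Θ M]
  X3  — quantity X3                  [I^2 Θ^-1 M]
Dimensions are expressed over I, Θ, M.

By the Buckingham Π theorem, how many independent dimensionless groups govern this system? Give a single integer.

1

Write exponents as rows I,Θ,M / cols X1,X2,X3:
  I: [-1  0  2]
  Θ: [ 0  1 -1]
  M: [-1  1  1]
Echelon form has 2 nonzero rows (pivots: X1,X2)
n=3, r=2 ⇒ 1 dimensionless group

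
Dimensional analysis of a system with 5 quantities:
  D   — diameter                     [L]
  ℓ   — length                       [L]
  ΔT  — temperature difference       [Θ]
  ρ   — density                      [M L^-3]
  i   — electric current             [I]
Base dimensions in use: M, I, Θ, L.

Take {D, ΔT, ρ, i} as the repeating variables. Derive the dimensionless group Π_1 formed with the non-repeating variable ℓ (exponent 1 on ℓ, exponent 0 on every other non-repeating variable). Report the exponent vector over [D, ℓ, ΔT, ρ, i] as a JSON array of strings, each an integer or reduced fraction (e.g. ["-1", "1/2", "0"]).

["-1", "1", "0", "0", "0"]

Exponent matrix [M,I,Θ,L] × [D,ℓ,ΔT,ρ,i]:
  M: [ 0  0  0  1  0]
  I: [ 0  0  0  0  1]
  Θ: [ 0  0  1  0  0]
  L: [ 1  1  0 -3  0]
Echelon form has 4 nonzero rows (pivots: D,ΔT,ρ,i)
Repeat: D,ΔT,ρ,i; free: ℓ
RREF:
  r0: [   1    1    0    0    0]
  r1: [   0    0    1    0    0]
  r2: [   0    0    0    1    0]
  r3: [   0    0    0    0    1]
Fix exponent of ℓ at 1; solve each RREF row for its pivot's exponent:
  r0: exp(D) + (1)·1 = 0 ⇒ exp(D) = -1
  r1: exp(ΔT) + (0)·1 = 0 ⇒ exp(ΔT) = 0
  r2: exp(ρ) + (0)·1 = 0 ⇒ exp(ρ) = 0
  r3: exp(i) + (0)·1 = 0 ⇒ exp(i) = 0
Π_1 = D^-1 · ℓ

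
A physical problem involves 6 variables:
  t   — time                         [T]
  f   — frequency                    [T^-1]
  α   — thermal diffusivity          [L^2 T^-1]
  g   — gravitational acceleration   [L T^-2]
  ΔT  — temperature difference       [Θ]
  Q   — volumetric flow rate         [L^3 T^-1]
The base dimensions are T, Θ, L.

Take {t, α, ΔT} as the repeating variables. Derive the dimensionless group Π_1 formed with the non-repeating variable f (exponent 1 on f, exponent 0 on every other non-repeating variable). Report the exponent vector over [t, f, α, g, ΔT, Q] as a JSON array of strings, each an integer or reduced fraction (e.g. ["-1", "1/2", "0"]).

["1", "1", "0", "0", "0", "0"]

Exponent matrix [T,Θ,L] × [t,f,α,g,ΔT,Q]:
  T: [ 1 -1 -1 -2  0 -1]
  Θ: [ 0  0  0  0  1  0]
  L: [ 0  0  2  1  0  3]
RREF → pivots at {t,α,ΔT} ⇒ r = 3
Pivot set = {t,α,ΔT}, free = {f,g,Q}
RREF:
  r0: [   1   -1    0 -3/2    0  1/2]
  r1: [   0    0    1  1/2    0  3/2]
  r2: [   0    0    0    0    1    0]
Fix exponent of f at 1, g at 0, Q at 0; solve each RREF row for its pivot's exponent:
  r0: exp(t) + (-1)·1 = 0 ⇒ exp(t) = 1
  r1: exp(α) + (0)·1 = 0 ⇒ exp(α) = 0
  r2: exp(ΔT) + (0)·1 = 0 ⇒ exp(ΔT) = 0
Π_1 = t · f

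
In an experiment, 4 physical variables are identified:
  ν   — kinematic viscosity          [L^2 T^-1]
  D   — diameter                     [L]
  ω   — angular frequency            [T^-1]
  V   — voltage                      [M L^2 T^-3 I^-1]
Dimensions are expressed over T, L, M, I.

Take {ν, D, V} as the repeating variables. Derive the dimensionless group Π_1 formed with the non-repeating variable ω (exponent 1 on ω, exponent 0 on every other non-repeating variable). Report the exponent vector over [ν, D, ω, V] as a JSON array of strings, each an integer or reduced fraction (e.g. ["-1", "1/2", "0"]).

["-1", "2", "1", "0"]

Write exponents as rows T,L,M,I / cols ν,D,ω,V:
  T: [-1  0 -1 -3]
  L: [ 2  1  0  2]
  M: [ 0  0  0  1]
  I: [ 0  0  0 -1]
RREF → pivots at {ν,D,V} ⇒ r = 3
Pivot set = {ν,D,V}, free = {ω}
RREF:
  r0: [   1    0    1    0]
  r1: [   0    1   -2    0]
  r2: [   0    0    0    1]
  r3: [   0    0    0    0]
Fix exponent of ω at 1; solve each RREF row for its pivot's exponent:
  r0: exp(ν) + (1)·1 = 0 ⇒ exp(ν) = -1
  r1: exp(D) + (-2)·1 = 0 ⇒ exp(D) = 2
  r2: exp(V) + (0)·1 = 0 ⇒ exp(V) = 0
Π_1 = ν^-1 · D^2 · ω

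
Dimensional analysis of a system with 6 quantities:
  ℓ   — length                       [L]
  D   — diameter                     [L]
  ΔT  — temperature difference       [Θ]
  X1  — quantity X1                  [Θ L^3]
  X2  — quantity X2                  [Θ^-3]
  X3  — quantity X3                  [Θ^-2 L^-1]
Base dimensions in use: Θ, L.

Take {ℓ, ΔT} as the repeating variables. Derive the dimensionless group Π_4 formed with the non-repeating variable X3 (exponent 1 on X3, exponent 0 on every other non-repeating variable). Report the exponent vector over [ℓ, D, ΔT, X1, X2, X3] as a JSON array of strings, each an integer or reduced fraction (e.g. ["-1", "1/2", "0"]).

["1", "0", "2", "0", "0", "1"]

Write exponents as rows Θ,L / cols ℓ,D,ΔT,X1,X2,X3:
  Θ: [ 0  0  1  1 -3 -2]
  L: [ 1  1  0  3  0 -1]
Echelon form has 2 nonzero rows (pivots: ℓ,ΔT)
Repeat: ℓ,ΔT; free: D,X1,X2,X3
RREF:
  r0: [   1    1    0    3    0   -1]
  r1: [   0    0    1    1   -3   -2]
Fix exponent of X3 at 1, D at 0, X1 at 0, X2 at 0; solve each RREF row for its pivot's exponent:
  r0: exp(ℓ) + (-1)·1 = 0 ⇒ exp(ℓ) = 1
  r1: exp(ΔT) + (-2)·1 = 0 ⇒ exp(ΔT) = 2
Π_4 = ℓ · ΔT^2 · X3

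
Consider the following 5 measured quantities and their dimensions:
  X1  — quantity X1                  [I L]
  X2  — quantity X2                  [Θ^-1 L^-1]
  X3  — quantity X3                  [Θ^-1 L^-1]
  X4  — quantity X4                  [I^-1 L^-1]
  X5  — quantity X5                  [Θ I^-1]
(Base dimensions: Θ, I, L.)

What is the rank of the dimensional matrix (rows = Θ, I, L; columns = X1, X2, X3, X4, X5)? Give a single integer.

2

Exponent matrix [Θ,I,L] × [X1,X2,X3,X4,X5]:
  Θ: [ 0 -1 -1  0  1]
  I: [ 1  0  0 -1 -1]
  L: [ 1 -1 -1 -1  0]
Row reduction gives pivot columns X1,X2; rank = 2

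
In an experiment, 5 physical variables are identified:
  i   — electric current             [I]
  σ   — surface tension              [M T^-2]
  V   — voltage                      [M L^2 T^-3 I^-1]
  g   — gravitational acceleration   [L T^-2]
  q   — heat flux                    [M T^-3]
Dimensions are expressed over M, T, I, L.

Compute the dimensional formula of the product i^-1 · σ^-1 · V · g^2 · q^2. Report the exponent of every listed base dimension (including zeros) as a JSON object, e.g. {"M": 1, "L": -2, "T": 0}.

{"M": 2, "T": -11, "I": -2, "L": 4}

Dimensional matrix (M×T×I×L by i×σ×V×g×q):
  M: [ 0  1  1  0  1]
  T: [ 0 -2 -3 -2 -3]
  I: [ 1  0 -1  0  0]
  L: [ 0  0  2  1  0]
  [M]: (-1)·0+(-1)·1+(1)·1+(2)·0+(2)·1 = 2
  [T]: (-1)·0+(-1)·-2+(1)·-3+(2)·-2+(2)·-3 = -11
  [I]: (-1)·1+(-1)·0+(1)·-1+(2)·0+(2)·0 = -2
  [L]: (-1)·0+(-1)·0+(1)·2+(2)·1+(2)·0 = 4
⇒ M^2 T^-11 I^-2 L^4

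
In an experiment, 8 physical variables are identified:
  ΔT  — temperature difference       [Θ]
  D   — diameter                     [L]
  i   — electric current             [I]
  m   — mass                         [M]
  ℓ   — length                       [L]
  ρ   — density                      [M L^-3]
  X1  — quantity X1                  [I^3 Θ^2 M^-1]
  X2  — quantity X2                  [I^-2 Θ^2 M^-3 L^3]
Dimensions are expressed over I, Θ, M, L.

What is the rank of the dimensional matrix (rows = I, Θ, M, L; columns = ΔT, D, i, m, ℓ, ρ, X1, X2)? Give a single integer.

Write exponents as rows I,Θ,M,L / cols ΔT,D,i,m,ℓ,ρ,X1,X2:
  I: [ 0  0  1  0  0  0  3 -2]
  Θ: [ 1  0  0  0  0  0  2  2]
  M: [ 0  0  0  1  0  1 -1 -3]
  L: [ 0  1  0  0  1 -3  0  3]
Row reduction gives pivot columns ΔT,D,i,m; rank = 4

4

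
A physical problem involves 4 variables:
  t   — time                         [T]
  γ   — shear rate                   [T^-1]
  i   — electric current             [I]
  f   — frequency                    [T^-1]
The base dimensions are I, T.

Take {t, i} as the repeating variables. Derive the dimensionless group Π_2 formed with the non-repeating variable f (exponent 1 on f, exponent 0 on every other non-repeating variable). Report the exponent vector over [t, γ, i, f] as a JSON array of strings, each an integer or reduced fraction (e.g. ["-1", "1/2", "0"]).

Exponent matrix [I,T] × [t,γ,i,f]:
  I: [ 0  0  1  0]
  T: [ 1 -1  0 -1]
Echelon form has 2 nonzero rows (pivots: t,i)
Repeat: t,i; free: γ,f
RREF:
  r0: [   1   -1    0   -1]
  r1: [   0    0    1    0]
Fix exponent of f at 1, γ at 0; solve each RREF row for its pivot's exponent:
  r0: exp(t) + (-1)·1 = 0 ⇒ exp(t) = 1
  r1: exp(i) + (0)·1 = 0 ⇒ exp(i) = 0
Π_2 = t · f

["1", "0", "0", "1"]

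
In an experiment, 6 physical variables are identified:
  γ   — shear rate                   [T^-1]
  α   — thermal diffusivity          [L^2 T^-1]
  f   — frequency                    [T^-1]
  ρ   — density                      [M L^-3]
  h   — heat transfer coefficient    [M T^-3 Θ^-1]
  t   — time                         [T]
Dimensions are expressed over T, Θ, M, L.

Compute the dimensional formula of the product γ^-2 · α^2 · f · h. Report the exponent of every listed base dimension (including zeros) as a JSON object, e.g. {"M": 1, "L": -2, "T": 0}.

{"T": -4, "Θ": -1, "M": 1, "L": 4}

Dimensional matrix (T×Θ×M×L by γ×α×f×ρ×h×t):
  T: [-1 -1 -1  0 -3  1]
  Θ: [ 0  0  0  0 -1  0]
  M: [ 0  0  0  1  1  0]
  L: [ 0  2  0 -3  0  0]
  [T]: (-2)·-1+(2)·-1+(1)·-1+(1)·-3 = -4
  [Θ]: (-2)·0+(2)·0+(1)·0+(1)·-1 = -1
  [M]: (-2)·0+(2)·0+(1)·0+(1)·1 = 1
  [L]: (-2)·0+(2)·2+(1)·0+(1)·0 = 4
⇒ T^-4 Θ^-1 M L^4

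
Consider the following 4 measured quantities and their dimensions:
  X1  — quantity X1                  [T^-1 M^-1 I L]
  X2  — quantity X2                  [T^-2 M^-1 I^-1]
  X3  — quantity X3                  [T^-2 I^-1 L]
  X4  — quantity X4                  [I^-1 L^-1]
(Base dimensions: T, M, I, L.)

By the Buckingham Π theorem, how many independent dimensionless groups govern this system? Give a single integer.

1

Dimensional matrix (T×M×I×L by X1×X2×X3×X4):
  T: [-1 -2 -2  0]
  M: [-1 -1  0  0]
  I: [ 1 -1 -1 -1]
  L: [ 1  0  1 -1]
RREF → pivots at {X1,X2,X3} ⇒ r = 3
Π count = n − r = 4 − 3 = 1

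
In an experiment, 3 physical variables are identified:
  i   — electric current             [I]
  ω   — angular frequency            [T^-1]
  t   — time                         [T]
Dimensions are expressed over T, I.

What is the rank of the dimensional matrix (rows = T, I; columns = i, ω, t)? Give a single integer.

Write exponents as rows T,I / cols i,ω,t:
  T: [ 0 -1  1]
  I: [ 1  0  0]
Row reduction gives pivot columns i,ω; rank = 2

2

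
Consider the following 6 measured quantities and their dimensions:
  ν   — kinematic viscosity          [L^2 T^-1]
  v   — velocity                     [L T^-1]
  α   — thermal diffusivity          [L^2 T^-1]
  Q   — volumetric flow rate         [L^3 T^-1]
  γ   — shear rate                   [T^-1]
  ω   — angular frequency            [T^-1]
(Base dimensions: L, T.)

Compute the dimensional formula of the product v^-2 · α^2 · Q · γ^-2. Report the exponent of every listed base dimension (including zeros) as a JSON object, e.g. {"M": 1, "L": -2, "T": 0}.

Write exponents as rows L,T / cols ν,v,α,Q,γ,ω:
  L: [ 2  1  2  3  0  0]
  T: [-1 -1 -1 -1 -1 -1]
  [L]: (-2)·1+(2)·2+(1)·3+(-2)·0 = 5
  [T]: (-2)·-1+(2)·-1+(1)·-1+(-2)·-1 = 1
⇒ L^5 T

{"L": 5, "T": 1}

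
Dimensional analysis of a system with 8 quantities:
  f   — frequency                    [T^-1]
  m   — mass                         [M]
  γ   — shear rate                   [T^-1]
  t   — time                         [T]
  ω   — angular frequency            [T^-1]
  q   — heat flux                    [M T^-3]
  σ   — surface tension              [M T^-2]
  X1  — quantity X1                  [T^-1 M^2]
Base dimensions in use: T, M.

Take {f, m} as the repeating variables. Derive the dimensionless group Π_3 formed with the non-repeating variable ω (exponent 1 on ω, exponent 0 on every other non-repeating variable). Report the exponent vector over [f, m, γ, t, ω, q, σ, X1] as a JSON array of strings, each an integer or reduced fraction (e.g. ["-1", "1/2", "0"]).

["-1", "0", "0", "0", "1", "0", "0", "0"]

Write exponents as rows T,M / cols f,m,γ,t,ω,q,σ,X1:
  T: [-1  0 -1  1 -1 -3 -2 -1]
  M: [ 0  1  0  0  0  1  1  2]
RREF → pivots at {f,m} ⇒ r = 2
Pivot set = {f,m}, free = {γ,t,ω,q,σ,X1}
RREF:
  r0: [   1    0    1   -1    1    3    2    1]
  r1: [   0    1    0    0    0    1    1    2]
Fix exponent of ω at 1, γ at 0, t at 0, q at 0, σ at 0, X1 at 0; solve each RREF row for its pivot's exponent:
  r0: exp(f) + (1)·1 = 0 ⇒ exp(f) = -1
  r1: exp(m) + (0)·1 = 0 ⇒ exp(m) = 0
Π_3 = f^-1 · ω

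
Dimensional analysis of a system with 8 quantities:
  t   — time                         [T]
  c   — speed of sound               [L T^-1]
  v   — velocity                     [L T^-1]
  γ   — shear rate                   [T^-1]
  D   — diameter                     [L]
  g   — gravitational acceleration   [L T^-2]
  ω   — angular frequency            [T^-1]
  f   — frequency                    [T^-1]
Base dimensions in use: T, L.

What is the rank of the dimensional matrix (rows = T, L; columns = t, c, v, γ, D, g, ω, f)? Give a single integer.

Write exponents as rows T,L / cols t,c,v,γ,D,g,ω,f:
  T: [ 1 -1 -1 -1  0 -2 -1 -1]
  L: [ 0  1  1  0  1  1  0  0]
RREF → pivots at {t,c} ⇒ r = 2

2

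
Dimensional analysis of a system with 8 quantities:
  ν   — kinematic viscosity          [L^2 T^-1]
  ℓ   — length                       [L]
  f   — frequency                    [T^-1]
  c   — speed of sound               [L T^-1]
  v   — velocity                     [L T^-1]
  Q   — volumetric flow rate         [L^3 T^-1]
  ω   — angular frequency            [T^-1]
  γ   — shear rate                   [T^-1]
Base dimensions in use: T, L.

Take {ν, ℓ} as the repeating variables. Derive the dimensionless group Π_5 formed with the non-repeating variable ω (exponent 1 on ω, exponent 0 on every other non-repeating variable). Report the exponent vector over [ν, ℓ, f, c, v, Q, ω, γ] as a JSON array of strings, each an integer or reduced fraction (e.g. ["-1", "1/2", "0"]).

["-1", "2", "0", "0", "0", "0", "1", "0"]

Exponent matrix [T,L] × [ν,ℓ,f,c,v,Q,ω,γ]:
  T: [-1  0 -1 -1 -1 -1 -1 -1]
  L: [ 2  1  0  1  1  3  0  0]
Echelon form has 2 nonzero rows (pivots: ν,ℓ)
Repeat: ν,ℓ; free: f,c,v,Q,ω,γ
RREF:
  r0: [   1    0    1    1    1    1    1    1]
  r1: [   0    1   -2   -1   -1    1   -2   -2]
Fix exponent of ω at 1, f at 0, c at 0, v at 0, Q at 0, γ at 0; solve each RREF row for its pivot's exponent:
  r0: exp(ν) + (1)·1 = 0 ⇒ exp(ν) = -1
  r1: exp(ℓ) + (-2)·1 = 0 ⇒ exp(ℓ) = 2
Π_5 = ν^-1 · ℓ^2 · ω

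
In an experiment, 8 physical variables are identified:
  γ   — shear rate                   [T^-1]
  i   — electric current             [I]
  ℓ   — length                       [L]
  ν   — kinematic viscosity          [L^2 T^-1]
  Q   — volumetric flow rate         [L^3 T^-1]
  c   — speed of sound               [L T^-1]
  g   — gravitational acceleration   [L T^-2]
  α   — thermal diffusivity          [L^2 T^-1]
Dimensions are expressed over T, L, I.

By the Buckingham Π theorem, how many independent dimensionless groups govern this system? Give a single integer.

5

Write exponents as rows T,L,I / cols γ,i,ℓ,ν,Q,c,g,α:
  T: [-1  0  0 -1 -1 -1 -2 -1]
  L: [ 0  0  1  2  3  1  1  2]
  I: [ 0  1  0  0  0  0  0  0]
RREF → pivots at {γ,i,ℓ} ⇒ r = 3
8 vars − rank 3 = 5 Π groups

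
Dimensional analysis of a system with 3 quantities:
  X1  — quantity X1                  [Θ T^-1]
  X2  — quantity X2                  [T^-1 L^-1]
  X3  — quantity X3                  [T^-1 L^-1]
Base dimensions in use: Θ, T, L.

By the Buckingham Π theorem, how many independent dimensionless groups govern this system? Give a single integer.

1

Exponent matrix [Θ,T,L] × [X1,X2,X3]:
  Θ: [ 1  0  0]
  T: [-1 -1 -1]
  L: [ 0 -1 -1]
RREF → pivots at {X1,X2} ⇒ r = 2
3 vars − rank 2 = 1 Π group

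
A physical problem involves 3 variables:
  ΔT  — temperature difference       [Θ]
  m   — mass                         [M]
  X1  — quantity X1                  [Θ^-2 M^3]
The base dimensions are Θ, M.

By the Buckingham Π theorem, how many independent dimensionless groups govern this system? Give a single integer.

1

Write exponents as rows Θ,M / cols ΔT,m,X1:
  Θ: [ 1  0 -2]
  M: [ 0  1  3]
Row reduction gives pivot columns ΔT,m; rank = 2
n=3, r=2 ⇒ 1 dimensionless group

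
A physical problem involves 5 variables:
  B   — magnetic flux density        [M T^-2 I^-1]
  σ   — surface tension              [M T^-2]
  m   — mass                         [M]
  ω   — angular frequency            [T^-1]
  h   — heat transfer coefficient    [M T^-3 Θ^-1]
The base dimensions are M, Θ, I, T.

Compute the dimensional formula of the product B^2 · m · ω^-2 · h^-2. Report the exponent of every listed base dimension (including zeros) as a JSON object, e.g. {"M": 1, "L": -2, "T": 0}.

{"M": 1, "Θ": 2, "I": -2, "T": 4}

Dimensional matrix (M×Θ×I×T by B×σ×m×ω×h):
  M: [ 1  1  1  0  1]
  Θ: [ 0  0  0  0 -1]
  I: [-1  0  0  0  0]
  T: [-2 -2  0 -1 -3]
  [M]: (2)·1+(1)·1+(-2)·0+(-2)·1 = 1
  [Θ]: (2)·0+(1)·0+(-2)·0+(-2)·-1 = 2
  [I]: (2)·-1+(1)·0+(-2)·0+(-2)·0 = -2
  [T]: (2)·-2+(1)·0+(-2)·-1+(-2)·-3 = 4
⇒ M Θ^2 I^-2 T^4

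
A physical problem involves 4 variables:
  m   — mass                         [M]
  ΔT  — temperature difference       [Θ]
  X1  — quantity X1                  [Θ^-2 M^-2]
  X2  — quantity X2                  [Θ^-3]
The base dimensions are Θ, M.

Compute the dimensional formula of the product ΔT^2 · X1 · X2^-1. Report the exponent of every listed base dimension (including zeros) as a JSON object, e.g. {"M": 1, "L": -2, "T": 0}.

Write exponents as rows Θ,M / cols m,ΔT,X1,X2:
  Θ: [ 0  1 -2 -3]
  M: [ 1  0 -2  0]
  [Θ]: (2)·1+(1)·-2+(-1)·-3 = 3
  [M]: (2)·0+(1)·-2+(-1)·0 = -2
⇒ Θ^3 M^-2

{"Θ": 3, "M": -2}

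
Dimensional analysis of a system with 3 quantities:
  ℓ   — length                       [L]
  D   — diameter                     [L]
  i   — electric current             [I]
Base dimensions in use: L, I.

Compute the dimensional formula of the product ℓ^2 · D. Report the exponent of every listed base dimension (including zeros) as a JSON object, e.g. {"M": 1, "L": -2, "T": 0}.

Dimensional matrix (L×I by ℓ×D×i):
  L: [ 1  1  0]
  I: [ 0  0  1]
  [L]: (2)·1+(1)·1 = 3
  [I]: (2)·0+(1)·0 = 0
⇒ L^3

{"L": 3, "I": 0}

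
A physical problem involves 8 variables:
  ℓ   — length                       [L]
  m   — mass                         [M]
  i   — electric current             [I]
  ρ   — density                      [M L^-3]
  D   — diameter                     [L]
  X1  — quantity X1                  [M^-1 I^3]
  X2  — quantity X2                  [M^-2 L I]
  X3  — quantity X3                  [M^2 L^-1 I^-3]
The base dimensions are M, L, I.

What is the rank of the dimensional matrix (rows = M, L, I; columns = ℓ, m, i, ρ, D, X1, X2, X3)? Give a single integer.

Dimensional matrix (M×L×I by ℓ×m×i×ρ×D×X1×X2×X3):
  M: [ 0  1  0  1  0 -1 -2  2]
  L: [ 1  0  0 -3  1  0  1 -1]
  I: [ 0  0  1  0  0  3  1 -3]
Echelon form has 3 nonzero rows (pivots: ℓ,m,i)

3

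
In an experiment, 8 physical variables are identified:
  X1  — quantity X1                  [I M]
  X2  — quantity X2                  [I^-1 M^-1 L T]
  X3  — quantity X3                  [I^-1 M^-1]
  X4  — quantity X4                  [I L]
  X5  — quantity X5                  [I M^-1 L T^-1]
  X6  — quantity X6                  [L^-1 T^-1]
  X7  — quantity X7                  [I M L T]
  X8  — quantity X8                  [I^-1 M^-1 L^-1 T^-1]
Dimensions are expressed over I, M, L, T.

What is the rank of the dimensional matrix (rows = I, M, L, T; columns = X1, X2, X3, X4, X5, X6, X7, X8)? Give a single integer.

3

Exponent matrix [I,M,L,T] × [X1,X2,X3,X4,X5,X6,X7,X8]:
  I: [ 1 -1 -1  1  1  0  1 -1]
  M: [ 1 -1 -1  0 -1  0  1 -1]
  L: [ 0  1  0  1  1 -1  1 -1]
  T: [ 0  1  0  0 -1 -1  1 -1]
RREF → pivots at {X1,X2,X4} ⇒ r = 3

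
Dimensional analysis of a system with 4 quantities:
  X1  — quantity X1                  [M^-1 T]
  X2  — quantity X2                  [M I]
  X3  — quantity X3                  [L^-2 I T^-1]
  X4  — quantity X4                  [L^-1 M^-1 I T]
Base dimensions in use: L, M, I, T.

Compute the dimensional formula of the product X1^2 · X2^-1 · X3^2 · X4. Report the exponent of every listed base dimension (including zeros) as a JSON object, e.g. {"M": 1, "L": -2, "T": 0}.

{"L": -5, "M": -4, "I": 2, "T": 1}

Exponent matrix [L,M,I,T] × [X1,X2,X3,X4]:
  L: [ 0  0 -2 -1]
  M: [-1  1  0 -1]
  I: [ 0  1  1  1]
  T: [ 1  0 -1  1]
  [L]: (2)·0+(-1)·0+(2)·-2+(1)·-1 = -5
  [M]: (2)·-1+(-1)·1+(2)·0+(1)·-1 = -4
  [I]: (2)·0+(-1)·1+(2)·1+(1)·1 = 2
  [T]: (2)·1+(-1)·0+(2)·-1+(1)·1 = 1
⇒ L^-5 M^-4 I^2 T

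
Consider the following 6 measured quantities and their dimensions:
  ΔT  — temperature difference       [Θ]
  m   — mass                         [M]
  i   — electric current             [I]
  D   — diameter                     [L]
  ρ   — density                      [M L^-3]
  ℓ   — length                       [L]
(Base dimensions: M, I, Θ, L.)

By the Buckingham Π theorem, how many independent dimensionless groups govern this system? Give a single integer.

Dimensional matrix (M×I×Θ×L by ΔT×m×i×D×ρ×ℓ):
  M: [ 0  1  0  0  1  0]
  I: [ 0  0  1  0  0  0]
  Θ: [ 1  0  0  0  0  0]
  L: [ 0  0  0  1 -3  1]
Echelon form has 4 nonzero rows (pivots: ΔT,m,i,D)
Π count = n − r = 6 − 4 = 2

2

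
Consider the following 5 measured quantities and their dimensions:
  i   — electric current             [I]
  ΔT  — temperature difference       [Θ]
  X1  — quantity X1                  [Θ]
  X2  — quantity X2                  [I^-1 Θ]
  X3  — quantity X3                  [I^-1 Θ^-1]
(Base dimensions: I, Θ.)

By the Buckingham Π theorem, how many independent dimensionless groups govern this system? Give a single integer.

Write exponents as rows I,Θ / cols i,ΔT,X1,X2,X3:
  I: [ 1  0  0 -1 -1]
  Θ: [ 0  1  1  1 -1]
RREF → pivots at {i,ΔT} ⇒ r = 2
n=5, r=2 ⇒ 3 dimensionless groups

3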